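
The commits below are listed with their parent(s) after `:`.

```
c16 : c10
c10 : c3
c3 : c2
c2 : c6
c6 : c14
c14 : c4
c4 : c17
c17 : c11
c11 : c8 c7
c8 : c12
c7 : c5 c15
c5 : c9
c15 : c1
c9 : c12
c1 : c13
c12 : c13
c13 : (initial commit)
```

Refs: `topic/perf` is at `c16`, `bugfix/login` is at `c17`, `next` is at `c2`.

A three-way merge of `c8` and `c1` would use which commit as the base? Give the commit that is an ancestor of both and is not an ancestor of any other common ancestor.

c13

Ancestors of c8: {c12, c13, c8}.
Ancestors of c1: {c1, c13}.
Common ancestors: {c13}.
The only common ancestor is c13, so it is the merge base.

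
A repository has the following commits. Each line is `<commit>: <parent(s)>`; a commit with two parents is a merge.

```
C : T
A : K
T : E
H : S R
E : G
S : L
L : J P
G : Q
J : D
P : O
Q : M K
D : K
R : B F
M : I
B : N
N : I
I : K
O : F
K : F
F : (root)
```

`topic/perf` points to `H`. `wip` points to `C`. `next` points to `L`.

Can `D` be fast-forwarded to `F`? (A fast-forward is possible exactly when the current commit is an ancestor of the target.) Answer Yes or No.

A fast-forward from D to F is possible iff D is an ancestor of F.
Ancestors of F: {F}.
D is not among them, so fast-forward is not possible.

No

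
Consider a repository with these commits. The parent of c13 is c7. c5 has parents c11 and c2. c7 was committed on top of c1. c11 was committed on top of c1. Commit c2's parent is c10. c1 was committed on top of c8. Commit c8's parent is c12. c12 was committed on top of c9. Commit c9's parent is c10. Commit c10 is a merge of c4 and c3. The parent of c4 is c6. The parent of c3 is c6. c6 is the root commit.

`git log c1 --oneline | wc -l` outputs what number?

8

Walking parent pointers from c1: reachable set = {c1, c10, c12, c3, c4, c6, c8, c9}.
That is 8 commits.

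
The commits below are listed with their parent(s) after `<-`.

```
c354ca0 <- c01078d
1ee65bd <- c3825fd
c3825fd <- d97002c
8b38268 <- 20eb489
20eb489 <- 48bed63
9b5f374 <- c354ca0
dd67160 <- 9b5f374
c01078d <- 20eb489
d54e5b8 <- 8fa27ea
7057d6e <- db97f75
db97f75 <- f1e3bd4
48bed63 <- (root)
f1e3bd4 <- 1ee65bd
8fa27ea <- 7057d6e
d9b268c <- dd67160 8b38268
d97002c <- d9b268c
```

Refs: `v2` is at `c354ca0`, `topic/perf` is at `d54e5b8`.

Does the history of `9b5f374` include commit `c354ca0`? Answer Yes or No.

Yes

Ancestors of 9b5f374 (commits reachable by following parents): {20eb489, 48bed63, 9b5f374, c01078d, c354ca0}.
c354ca0 is in that set, so it is an ancestor of 9b5f374.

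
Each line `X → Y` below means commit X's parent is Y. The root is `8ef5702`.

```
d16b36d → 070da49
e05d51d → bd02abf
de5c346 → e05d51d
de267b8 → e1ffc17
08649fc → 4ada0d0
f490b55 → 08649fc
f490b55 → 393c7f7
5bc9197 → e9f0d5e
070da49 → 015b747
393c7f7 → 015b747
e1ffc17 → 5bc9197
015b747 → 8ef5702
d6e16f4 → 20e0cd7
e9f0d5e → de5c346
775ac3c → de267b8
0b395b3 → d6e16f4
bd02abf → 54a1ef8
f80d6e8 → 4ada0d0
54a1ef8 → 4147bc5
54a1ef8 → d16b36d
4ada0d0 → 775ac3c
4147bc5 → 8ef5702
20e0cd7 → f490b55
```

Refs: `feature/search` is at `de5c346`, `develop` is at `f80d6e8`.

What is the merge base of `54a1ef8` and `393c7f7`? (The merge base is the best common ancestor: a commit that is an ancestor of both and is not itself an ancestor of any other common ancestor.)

Ancestors of 54a1ef8: {015b747, 070da49, 4147bc5, 54a1ef8, 8ef5702, d16b36d}.
Ancestors of 393c7f7: {015b747, 393c7f7, 8ef5702}.
Common ancestors: {015b747, 8ef5702}.
Among these, 015b747 is not an ancestor of any other common ancestor — it is the merge base.

015b747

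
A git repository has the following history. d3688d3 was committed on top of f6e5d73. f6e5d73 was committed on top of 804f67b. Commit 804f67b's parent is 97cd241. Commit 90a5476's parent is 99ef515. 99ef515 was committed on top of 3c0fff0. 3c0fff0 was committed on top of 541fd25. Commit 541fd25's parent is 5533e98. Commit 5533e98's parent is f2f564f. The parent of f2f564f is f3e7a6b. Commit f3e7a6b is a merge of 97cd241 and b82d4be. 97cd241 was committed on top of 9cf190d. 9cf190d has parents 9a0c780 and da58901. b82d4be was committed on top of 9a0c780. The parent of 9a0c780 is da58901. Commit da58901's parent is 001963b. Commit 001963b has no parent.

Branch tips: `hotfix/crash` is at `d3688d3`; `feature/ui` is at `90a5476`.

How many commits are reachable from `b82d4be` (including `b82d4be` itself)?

Walking parent pointers from b82d4be: reachable set = {001963b, 9a0c780, b82d4be, da58901}.
That is 4 commits.

4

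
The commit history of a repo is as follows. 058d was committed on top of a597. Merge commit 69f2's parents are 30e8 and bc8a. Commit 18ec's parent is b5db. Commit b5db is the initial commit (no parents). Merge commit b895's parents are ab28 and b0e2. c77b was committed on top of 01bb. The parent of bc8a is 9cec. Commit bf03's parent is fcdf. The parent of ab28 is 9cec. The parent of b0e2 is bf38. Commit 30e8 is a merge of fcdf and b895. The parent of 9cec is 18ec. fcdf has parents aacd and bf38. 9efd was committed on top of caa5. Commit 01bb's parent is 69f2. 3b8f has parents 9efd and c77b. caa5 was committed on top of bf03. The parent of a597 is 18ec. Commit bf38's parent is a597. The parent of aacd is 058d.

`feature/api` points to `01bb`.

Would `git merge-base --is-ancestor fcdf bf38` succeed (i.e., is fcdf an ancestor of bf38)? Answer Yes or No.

No

Ancestors of bf38: {18ec, a597, b5db, bf38}.
fcdf is not in that set, so it is not an ancestor of bf38.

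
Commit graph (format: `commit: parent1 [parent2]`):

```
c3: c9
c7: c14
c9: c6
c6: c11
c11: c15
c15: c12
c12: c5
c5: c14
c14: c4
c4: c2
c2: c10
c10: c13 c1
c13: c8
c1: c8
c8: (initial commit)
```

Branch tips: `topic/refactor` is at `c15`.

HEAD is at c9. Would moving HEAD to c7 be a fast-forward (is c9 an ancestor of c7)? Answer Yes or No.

No

A fast-forward from c9 to c7 is possible iff c9 is an ancestor of c7.
Ancestors of c7: {c1, c10, c13, c14, c2, c4, c7, c8}.
c9 is not among them, so fast-forward is not possible.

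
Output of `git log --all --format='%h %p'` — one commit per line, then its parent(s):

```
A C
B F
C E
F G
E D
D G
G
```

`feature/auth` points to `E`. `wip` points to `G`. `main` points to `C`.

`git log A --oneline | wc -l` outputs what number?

Walking parent pointers from A: reachable set = {A, C, D, E, G}.
That is 5 commits.

5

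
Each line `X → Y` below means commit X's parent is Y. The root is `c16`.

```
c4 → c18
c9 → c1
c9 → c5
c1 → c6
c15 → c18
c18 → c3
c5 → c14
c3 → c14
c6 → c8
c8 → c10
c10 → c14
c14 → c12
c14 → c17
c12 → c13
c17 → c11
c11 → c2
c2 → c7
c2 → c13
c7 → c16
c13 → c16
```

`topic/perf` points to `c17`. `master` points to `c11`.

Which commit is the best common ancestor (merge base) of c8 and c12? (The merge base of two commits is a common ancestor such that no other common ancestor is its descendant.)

c12

Ancestors of c8: {c10, c11, c12, c13, c14, c16, c17, c2, c7, c8}.
Ancestors of c12: {c12, c13, c16}.
Common ancestors: {c12, c13, c16}.
Among these, c12 is not an ancestor of any other common ancestor — it is the merge base.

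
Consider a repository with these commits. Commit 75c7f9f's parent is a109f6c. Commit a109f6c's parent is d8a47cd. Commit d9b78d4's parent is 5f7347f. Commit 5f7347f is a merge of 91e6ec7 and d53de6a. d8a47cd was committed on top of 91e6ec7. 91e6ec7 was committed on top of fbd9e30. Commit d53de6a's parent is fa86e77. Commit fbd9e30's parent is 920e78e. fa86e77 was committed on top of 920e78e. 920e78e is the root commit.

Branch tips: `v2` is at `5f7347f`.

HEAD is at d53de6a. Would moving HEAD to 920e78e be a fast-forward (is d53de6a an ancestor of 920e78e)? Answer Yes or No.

A fast-forward from d53de6a to 920e78e is possible iff d53de6a is an ancestor of 920e78e.
Ancestors of 920e78e: {920e78e}.
d53de6a is not among them, so fast-forward is not possible.

No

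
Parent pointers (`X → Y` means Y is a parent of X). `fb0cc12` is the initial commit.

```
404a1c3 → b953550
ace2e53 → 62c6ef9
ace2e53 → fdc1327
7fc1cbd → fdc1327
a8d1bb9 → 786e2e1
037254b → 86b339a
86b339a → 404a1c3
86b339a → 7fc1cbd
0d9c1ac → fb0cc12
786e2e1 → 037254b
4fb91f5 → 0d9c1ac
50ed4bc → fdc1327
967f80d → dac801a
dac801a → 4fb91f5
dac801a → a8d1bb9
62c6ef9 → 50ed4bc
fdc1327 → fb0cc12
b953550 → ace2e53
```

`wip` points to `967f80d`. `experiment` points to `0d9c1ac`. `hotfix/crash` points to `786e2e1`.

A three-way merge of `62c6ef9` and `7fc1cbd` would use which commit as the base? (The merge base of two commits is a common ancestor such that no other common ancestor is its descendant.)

Ancestors of 62c6ef9: {50ed4bc, 62c6ef9, fb0cc12, fdc1327}.
Ancestors of 7fc1cbd: {7fc1cbd, fb0cc12, fdc1327}.
Common ancestors: {fb0cc12, fdc1327}.
Among these, fdc1327 is not an ancestor of any other common ancestor — it is the merge base.

fdc1327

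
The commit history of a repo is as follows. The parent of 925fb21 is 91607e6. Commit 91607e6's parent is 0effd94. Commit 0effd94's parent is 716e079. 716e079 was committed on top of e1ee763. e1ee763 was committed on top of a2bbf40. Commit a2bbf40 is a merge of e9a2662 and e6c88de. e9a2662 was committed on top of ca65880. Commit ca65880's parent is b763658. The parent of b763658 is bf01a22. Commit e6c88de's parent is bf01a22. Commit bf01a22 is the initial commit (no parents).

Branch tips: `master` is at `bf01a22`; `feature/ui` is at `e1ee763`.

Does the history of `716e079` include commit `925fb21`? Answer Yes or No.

Ancestors of 716e079: {716e079, a2bbf40, b763658, bf01a22, ca65880, e1ee763, e6c88de, e9a2662}.
925fb21 is not in that set, so it is not an ancestor of 716e079.

No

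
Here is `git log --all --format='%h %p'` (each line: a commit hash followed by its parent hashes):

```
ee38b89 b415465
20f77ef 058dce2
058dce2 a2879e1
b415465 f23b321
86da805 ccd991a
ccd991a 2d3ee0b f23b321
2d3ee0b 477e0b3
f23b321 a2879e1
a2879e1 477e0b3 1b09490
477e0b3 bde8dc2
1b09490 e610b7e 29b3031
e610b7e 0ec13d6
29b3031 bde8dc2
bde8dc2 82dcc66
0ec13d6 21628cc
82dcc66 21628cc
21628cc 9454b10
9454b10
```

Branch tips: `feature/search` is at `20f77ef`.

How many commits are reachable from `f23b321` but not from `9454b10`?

Reachable from f23b321: {0ec13d6, 1b09490, 21628cc, 29b3031, 477e0b3, 82dcc66, 9454b10, a2879e1, bde8dc2, e610b7e, f23b321}.
Reachable from 9454b10: {9454b10}.
In f23b321's history but not 9454b10's: {0ec13d6, 1b09490, 21628cc, 29b3031, 477e0b3, 82dcc66, a2879e1, bde8dc2, e610b7e, f23b321} — 10 commits.

10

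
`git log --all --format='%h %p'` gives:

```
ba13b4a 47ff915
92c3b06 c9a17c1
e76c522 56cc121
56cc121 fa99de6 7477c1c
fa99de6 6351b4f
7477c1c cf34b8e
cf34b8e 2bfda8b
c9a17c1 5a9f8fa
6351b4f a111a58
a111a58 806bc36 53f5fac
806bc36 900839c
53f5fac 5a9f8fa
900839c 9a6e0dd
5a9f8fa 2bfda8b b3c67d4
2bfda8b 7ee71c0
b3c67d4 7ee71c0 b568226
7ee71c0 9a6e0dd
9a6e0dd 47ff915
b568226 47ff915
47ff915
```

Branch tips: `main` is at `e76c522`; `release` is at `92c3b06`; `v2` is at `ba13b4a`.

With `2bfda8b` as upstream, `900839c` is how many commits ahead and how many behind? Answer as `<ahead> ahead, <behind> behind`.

Reachable from 900839c: {47ff915, 900839c, 9a6e0dd}.
Reachable from 2bfda8b: {2bfda8b, 47ff915, 7ee71c0, 9a6e0dd}.
Only in 900839c's history (ahead): {900839c} — 1.
Only in 2bfda8b's history (behind): {2bfda8b, 7ee71c0} — 2.

1 ahead, 2 behind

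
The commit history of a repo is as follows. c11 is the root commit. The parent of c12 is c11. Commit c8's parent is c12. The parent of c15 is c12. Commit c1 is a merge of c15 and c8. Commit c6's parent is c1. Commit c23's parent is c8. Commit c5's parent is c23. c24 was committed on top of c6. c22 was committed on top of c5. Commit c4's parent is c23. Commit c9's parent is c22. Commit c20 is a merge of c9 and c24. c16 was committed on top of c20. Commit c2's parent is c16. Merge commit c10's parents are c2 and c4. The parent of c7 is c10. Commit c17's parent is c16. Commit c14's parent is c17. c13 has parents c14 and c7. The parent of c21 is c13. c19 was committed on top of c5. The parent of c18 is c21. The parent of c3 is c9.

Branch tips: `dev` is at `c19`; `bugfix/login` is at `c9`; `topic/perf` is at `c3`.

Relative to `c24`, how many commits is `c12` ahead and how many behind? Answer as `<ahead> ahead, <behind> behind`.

Reachable from c12: {c11, c12}.
Reachable from c24: {c1, c11, c12, c15, c24, c6, c8}.
Only in c12's history (ahead): {} — 0.
Only in c24's history (behind): {c1, c15, c24, c6, c8} — 5.

0 ahead, 5 behind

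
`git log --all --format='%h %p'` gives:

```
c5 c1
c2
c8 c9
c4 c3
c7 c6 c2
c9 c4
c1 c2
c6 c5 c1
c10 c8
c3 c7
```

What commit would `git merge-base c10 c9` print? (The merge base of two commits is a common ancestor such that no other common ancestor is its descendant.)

c9

Ancestors of c10: {c1, c10, c2, c3, c4, c5, c6, c7, c8, c9}.
Ancestors of c9: {c1, c2, c3, c4, c5, c6, c7, c9}.
Common ancestors: {c1, c2, c3, c4, c5, c6, c7, c9}.
Among these, c9 is not an ancestor of any other common ancestor — it is the merge base.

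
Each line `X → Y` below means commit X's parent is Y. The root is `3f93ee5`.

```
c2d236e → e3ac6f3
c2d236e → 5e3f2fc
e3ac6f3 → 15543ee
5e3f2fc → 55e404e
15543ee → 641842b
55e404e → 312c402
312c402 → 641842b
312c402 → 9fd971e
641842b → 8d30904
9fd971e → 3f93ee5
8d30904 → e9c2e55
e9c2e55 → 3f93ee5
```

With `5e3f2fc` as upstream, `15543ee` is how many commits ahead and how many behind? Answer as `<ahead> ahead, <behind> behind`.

1 ahead, 4 behind

Reachable from 15543ee: {15543ee, 3f93ee5, 641842b, 8d30904, e9c2e55}.
Reachable from 5e3f2fc: {312c402, 3f93ee5, 55e404e, 5e3f2fc, 641842b, 8d30904, 9fd971e, e9c2e55}.
Only in 15543ee's history (ahead): {15543ee} — 1.
Only in 5e3f2fc's history (behind): {312c402, 55e404e, 5e3f2fc, 9fd971e} — 4.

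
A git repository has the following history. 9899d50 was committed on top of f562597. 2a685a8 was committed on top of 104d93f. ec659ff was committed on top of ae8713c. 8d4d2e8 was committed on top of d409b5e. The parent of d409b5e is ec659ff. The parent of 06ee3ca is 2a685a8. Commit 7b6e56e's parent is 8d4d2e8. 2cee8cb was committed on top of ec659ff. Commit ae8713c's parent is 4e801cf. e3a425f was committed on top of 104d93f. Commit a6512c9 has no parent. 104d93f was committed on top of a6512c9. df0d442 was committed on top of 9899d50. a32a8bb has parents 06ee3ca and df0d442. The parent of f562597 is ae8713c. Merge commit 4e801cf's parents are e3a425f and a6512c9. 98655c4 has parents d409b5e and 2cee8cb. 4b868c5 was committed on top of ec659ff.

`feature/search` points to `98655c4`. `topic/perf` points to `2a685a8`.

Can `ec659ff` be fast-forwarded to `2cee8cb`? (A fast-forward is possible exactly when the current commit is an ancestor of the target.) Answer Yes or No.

Yes

A fast-forward from ec659ff to 2cee8cb is possible iff ec659ff is an ancestor of 2cee8cb.
Ancestors of 2cee8cb: {104d93f, 2cee8cb, 4e801cf, a6512c9, ae8713c, e3a425f, ec659ff}.
ec659ff is among them, so fast-forward is possible.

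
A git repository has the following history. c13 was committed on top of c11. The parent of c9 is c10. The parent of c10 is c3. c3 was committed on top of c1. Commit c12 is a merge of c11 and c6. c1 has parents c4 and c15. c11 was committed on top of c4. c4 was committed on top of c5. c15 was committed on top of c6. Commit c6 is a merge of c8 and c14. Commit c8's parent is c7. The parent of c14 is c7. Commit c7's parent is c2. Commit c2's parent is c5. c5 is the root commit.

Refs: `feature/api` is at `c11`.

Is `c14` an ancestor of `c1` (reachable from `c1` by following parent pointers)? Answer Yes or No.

Yes

Ancestors of c1 (commits reachable by following parents): {c1, c14, c15, c2, c4, c5, c6, c7, c8}.
c14 is in that set, so it is an ancestor of c1.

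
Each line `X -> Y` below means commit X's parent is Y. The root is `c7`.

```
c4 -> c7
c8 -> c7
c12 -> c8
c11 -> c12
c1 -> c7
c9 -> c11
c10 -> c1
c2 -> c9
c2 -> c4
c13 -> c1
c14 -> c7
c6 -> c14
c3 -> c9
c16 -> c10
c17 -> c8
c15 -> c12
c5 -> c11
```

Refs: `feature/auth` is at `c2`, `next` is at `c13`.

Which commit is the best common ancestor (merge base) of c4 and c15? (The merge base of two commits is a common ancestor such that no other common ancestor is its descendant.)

c7

Ancestors of c4: {c4, c7}.
Ancestors of c15: {c12, c15, c7, c8}.
Common ancestors: {c7}.
The only common ancestor is c7, so it is the merge base.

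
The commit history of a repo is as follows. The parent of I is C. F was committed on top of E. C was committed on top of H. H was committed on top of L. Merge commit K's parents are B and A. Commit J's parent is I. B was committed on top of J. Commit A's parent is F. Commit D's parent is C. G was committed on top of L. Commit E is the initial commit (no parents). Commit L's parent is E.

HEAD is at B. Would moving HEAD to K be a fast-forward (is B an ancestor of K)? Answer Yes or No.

Yes

A fast-forward from B to K is possible iff B is an ancestor of K.
Ancestors of K: {A, B, C, E, F, H, I, J, K, L}.
B is among them, so fast-forward is possible.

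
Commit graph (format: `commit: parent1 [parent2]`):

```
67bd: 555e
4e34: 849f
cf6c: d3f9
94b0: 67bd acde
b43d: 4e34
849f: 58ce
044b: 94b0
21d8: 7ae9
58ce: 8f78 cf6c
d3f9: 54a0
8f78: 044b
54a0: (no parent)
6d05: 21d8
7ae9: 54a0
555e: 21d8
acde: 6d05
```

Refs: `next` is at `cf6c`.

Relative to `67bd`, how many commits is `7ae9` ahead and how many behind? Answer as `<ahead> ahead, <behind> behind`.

0 ahead, 3 behind

Reachable from 7ae9: {54a0, 7ae9}.
Reachable from 67bd: {21d8, 54a0, 555e, 67bd, 7ae9}.
Only in 7ae9's history (ahead): {} — 0.
Only in 67bd's history (behind): {21d8, 555e, 67bd} — 3.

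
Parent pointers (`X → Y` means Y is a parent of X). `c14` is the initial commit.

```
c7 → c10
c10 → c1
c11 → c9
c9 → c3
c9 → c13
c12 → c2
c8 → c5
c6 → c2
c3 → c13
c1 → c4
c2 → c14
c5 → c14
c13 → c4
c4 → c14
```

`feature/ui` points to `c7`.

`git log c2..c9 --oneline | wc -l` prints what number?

Reachable from c9: {c13, c14, c3, c4, c9}.
Reachable from c2: {c14, c2}.
In c9's history but not c2's: {c13, c3, c4, c9} — 4 commits.

4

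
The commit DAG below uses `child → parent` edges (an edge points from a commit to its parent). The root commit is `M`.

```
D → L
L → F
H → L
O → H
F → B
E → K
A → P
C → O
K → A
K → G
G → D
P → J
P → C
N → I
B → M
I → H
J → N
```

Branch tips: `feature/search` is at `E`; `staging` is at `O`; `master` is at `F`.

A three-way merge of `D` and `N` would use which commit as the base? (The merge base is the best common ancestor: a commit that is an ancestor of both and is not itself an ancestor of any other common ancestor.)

L

Ancestors of D: {B, D, F, L, M}.
Ancestors of N: {B, F, H, I, L, M, N}.
Common ancestors: {B, F, L, M}.
Among these, L is not an ancestor of any other common ancestor — it is the merge base.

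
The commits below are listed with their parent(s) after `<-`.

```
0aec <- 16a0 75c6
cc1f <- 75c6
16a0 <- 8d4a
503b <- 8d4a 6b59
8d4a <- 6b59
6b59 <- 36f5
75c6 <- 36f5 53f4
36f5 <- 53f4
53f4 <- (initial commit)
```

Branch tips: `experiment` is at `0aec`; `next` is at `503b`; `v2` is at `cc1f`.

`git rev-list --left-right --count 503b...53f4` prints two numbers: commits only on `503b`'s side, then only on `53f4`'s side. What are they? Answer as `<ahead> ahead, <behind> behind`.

4 ahead, 0 behind

Reachable from 503b: {36f5, 503b, 53f4, 6b59, 8d4a}.
Reachable from 53f4: {53f4}.
Only in 503b's history (ahead): {36f5, 503b, 6b59, 8d4a} — 4.
Only in 53f4's history (behind): {} — 0.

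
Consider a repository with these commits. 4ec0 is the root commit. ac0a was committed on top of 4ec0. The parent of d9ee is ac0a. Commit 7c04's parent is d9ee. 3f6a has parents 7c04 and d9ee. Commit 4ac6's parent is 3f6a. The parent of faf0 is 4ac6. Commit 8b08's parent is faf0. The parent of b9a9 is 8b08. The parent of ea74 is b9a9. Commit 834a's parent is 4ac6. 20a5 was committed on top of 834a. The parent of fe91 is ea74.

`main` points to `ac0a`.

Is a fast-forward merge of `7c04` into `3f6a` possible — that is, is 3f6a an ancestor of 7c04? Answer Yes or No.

A fast-forward from 3f6a to 7c04 is possible iff 3f6a is an ancestor of 7c04.
Ancestors of 7c04: {4ec0, 7c04, ac0a, d9ee}.
3f6a is not among them, so fast-forward is not possible.

No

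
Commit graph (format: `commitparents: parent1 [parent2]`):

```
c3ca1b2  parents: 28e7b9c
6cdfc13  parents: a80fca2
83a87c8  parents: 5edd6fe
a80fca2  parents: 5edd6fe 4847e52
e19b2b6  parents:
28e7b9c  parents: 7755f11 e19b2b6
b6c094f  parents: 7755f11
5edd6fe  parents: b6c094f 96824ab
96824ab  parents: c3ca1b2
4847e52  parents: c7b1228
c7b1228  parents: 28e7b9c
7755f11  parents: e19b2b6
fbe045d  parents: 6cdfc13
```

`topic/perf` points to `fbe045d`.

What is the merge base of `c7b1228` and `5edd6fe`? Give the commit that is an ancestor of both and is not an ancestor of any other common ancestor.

28e7b9c

Ancestors of c7b1228: {28e7b9c, 7755f11, c7b1228, e19b2b6}.
Ancestors of 5edd6fe: {28e7b9c, 5edd6fe, 7755f11, 96824ab, b6c094f, c3ca1b2, e19b2b6}.
Common ancestors: {28e7b9c, 7755f11, e19b2b6}.
Among these, 28e7b9c is not an ancestor of any other common ancestor — it is the merge base.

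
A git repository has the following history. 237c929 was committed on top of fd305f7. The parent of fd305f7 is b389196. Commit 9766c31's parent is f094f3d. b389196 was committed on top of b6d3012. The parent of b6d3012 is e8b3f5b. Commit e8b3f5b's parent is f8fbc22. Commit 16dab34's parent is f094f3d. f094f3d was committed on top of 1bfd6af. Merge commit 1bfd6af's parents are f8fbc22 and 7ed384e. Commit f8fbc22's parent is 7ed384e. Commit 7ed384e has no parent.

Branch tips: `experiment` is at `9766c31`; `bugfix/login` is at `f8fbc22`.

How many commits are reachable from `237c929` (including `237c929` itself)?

7

Walking parent pointers from 237c929: reachable set = {237c929, 7ed384e, b389196, b6d3012, e8b3f5b, f8fbc22, fd305f7}.
That is 7 commits.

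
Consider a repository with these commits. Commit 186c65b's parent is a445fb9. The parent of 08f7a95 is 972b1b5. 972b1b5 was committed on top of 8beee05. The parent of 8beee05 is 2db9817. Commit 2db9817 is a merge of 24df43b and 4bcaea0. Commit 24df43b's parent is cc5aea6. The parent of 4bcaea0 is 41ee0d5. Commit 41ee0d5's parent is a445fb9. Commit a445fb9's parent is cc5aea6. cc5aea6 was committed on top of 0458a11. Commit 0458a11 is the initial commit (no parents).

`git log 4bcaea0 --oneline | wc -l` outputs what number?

Walking parent pointers from 4bcaea0: reachable set = {0458a11, 41ee0d5, 4bcaea0, a445fb9, cc5aea6}.
That is 5 commits.

5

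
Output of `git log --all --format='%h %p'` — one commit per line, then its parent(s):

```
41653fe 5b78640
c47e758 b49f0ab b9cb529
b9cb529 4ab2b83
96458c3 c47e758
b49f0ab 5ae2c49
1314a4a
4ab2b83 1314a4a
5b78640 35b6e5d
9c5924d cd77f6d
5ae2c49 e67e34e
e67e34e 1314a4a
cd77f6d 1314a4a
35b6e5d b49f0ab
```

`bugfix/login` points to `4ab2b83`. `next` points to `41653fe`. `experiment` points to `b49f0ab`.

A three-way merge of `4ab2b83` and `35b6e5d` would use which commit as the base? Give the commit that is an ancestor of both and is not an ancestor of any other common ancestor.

Ancestors of 4ab2b83: {1314a4a, 4ab2b83}.
Ancestors of 35b6e5d: {1314a4a, 35b6e5d, 5ae2c49, b49f0ab, e67e34e}.
Common ancestors: {1314a4a}.
The only common ancestor is 1314a4a, so it is the merge base.

1314a4a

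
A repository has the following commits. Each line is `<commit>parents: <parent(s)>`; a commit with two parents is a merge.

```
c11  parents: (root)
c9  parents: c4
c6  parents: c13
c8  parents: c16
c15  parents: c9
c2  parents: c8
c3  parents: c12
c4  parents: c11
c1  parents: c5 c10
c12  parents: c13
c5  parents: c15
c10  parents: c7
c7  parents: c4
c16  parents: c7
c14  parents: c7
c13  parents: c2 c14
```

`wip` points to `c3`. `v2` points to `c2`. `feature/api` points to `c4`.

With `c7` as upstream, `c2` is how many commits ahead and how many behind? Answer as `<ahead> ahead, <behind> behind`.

3 ahead, 0 behind

Reachable from c2: {c11, c16, c2, c4, c7, c8}.
Reachable from c7: {c11, c4, c7}.
Only in c2's history (ahead): {c16, c2, c8} — 3.
Only in c7's history (behind): {} — 0.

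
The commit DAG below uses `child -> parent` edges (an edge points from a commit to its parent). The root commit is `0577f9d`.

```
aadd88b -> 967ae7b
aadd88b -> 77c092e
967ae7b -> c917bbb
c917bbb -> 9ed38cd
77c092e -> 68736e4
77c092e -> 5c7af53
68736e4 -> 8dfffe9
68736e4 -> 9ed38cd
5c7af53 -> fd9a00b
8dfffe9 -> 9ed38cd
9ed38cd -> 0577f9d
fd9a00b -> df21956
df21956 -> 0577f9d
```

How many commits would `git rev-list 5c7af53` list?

Walking parent pointers from 5c7af53: reachable set = {0577f9d, 5c7af53, df21956, fd9a00b}.
That is 4 commits.

4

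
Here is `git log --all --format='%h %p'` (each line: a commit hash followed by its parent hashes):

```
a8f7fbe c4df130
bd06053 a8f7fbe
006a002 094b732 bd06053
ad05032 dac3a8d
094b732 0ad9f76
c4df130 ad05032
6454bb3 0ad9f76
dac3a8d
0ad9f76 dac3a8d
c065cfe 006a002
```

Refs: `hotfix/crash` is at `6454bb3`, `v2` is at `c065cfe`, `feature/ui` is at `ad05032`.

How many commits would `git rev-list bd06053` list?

5

Walking parent pointers from bd06053: reachable set = {a8f7fbe, ad05032, bd06053, c4df130, dac3a8d}.
That is 5 commits.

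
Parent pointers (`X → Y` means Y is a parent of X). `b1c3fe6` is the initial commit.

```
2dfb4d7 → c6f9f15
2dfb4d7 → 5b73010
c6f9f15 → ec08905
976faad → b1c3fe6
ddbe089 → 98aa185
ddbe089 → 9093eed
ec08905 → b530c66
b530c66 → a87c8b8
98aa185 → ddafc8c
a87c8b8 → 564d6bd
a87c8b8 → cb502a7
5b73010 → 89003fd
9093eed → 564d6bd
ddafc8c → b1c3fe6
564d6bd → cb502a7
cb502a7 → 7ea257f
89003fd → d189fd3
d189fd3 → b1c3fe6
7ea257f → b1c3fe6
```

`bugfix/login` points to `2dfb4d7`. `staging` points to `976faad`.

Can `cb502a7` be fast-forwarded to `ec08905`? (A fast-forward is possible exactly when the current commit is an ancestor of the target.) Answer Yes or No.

A fast-forward from cb502a7 to ec08905 is possible iff cb502a7 is an ancestor of ec08905.
Ancestors of ec08905: {564d6bd, 7ea257f, a87c8b8, b1c3fe6, b530c66, cb502a7, ec08905}.
cb502a7 is among them, so fast-forward is possible.

Yes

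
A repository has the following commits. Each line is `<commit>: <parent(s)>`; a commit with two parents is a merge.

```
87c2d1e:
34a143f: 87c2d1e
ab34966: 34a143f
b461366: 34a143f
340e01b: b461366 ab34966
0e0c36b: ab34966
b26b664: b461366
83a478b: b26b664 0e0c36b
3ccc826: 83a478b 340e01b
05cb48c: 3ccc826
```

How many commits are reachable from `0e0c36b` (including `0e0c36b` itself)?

4

Walking parent pointers from 0e0c36b: reachable set = {0e0c36b, 34a143f, 87c2d1e, ab34966}.
That is 4 commits.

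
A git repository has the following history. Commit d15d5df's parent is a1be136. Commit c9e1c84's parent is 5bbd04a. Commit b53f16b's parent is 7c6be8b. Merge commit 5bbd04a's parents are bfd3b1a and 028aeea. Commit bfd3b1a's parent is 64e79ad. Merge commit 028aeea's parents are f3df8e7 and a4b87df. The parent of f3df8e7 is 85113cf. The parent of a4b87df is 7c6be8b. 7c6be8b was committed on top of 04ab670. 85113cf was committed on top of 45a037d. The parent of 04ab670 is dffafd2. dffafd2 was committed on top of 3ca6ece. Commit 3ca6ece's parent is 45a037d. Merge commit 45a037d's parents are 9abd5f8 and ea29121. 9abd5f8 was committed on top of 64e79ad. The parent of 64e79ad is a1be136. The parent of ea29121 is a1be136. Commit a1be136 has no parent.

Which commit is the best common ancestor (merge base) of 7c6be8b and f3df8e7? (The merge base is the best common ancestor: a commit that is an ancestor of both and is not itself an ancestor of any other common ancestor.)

45a037d

Ancestors of 7c6be8b: {04ab670, 3ca6ece, 45a037d, 64e79ad, 7c6be8b, 9abd5f8, a1be136, dffafd2, ea29121}.
Ancestors of f3df8e7: {45a037d, 64e79ad, 85113cf, 9abd5f8, a1be136, ea29121, f3df8e7}.
Common ancestors: {45a037d, 64e79ad, 9abd5f8, a1be136, ea29121}.
Among these, 45a037d is not an ancestor of any other common ancestor — it is the merge base.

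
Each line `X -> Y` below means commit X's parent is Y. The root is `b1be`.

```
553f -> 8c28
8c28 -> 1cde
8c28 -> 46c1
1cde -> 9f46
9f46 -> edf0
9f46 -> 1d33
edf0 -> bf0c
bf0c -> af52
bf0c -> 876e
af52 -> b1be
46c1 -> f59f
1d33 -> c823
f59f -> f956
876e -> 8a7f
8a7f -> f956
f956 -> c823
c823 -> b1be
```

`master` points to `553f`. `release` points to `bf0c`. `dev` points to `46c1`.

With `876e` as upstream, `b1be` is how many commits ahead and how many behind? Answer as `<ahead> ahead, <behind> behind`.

0 ahead, 4 behind

Reachable from b1be: {b1be}.
Reachable from 876e: {876e, 8a7f, b1be, c823, f956}.
Only in b1be's history (ahead): {} — 0.
Only in 876e's history (behind): {876e, 8a7f, c823, f956} — 4.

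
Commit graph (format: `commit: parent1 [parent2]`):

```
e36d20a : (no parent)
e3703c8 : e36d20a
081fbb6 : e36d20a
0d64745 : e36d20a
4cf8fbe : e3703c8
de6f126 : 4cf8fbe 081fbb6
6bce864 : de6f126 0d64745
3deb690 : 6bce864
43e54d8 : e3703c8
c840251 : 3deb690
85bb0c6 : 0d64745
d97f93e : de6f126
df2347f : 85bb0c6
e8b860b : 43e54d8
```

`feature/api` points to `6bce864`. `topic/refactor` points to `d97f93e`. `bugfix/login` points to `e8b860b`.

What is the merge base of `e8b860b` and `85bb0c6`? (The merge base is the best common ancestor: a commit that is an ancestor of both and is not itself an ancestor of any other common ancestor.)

e36d20a

Ancestors of e8b860b: {43e54d8, e36d20a, e3703c8, e8b860b}.
Ancestors of 85bb0c6: {0d64745, 85bb0c6, e36d20a}.
Common ancestors: {e36d20a}.
The only common ancestor is e36d20a, so it is the merge base.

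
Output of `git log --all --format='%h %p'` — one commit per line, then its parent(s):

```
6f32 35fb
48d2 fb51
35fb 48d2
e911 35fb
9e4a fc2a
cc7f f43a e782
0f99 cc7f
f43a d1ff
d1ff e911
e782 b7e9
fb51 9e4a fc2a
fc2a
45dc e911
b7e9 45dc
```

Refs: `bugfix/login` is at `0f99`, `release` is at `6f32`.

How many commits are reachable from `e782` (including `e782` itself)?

9

Walking parent pointers from e782: reachable set = {35fb, 45dc, 48d2, 9e4a, b7e9, e782, e911, fb51, fc2a}.
That is 9 commits.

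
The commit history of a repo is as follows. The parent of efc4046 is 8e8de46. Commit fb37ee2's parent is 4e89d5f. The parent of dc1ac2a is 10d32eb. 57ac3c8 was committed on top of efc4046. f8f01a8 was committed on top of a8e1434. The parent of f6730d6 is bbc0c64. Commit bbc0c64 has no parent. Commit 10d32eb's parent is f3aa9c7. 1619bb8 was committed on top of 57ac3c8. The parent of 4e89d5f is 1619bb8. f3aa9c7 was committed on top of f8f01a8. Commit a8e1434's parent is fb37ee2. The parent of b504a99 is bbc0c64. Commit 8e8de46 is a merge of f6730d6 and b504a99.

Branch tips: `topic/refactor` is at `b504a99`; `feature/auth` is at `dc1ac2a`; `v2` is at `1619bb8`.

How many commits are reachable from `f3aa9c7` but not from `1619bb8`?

5

Reachable from f3aa9c7: {1619bb8, 4e89d5f, 57ac3c8, 8e8de46, a8e1434, b504a99, bbc0c64, efc4046, f3aa9c7, f6730d6, f8f01a8, fb37ee2}.
Reachable from 1619bb8: {1619bb8, 57ac3c8, 8e8de46, b504a99, bbc0c64, efc4046, f6730d6}.
In f3aa9c7's history but not 1619bb8's: {4e89d5f, a8e1434, f3aa9c7, f8f01a8, fb37ee2} — 5 commits.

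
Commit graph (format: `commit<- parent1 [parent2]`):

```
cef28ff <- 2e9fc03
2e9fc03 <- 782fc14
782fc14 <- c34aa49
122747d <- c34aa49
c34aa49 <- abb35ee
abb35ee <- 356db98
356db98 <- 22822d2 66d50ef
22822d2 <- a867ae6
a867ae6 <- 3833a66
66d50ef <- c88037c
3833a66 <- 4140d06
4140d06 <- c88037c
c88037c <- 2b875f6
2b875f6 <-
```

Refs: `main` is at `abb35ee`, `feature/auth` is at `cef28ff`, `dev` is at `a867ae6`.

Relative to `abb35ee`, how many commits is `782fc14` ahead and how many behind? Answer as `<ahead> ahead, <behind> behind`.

2 ahead, 0 behind

Reachable from 782fc14: {22822d2, 2b875f6, 356db98, 3833a66, 4140d06, 66d50ef, 782fc14, a867ae6, abb35ee, c34aa49, c88037c}.
Reachable from abb35ee: {22822d2, 2b875f6, 356db98, 3833a66, 4140d06, 66d50ef, a867ae6, abb35ee, c88037c}.
Only in 782fc14's history (ahead): {782fc14, c34aa49} — 2.
Only in abb35ee's history (behind): {} — 0.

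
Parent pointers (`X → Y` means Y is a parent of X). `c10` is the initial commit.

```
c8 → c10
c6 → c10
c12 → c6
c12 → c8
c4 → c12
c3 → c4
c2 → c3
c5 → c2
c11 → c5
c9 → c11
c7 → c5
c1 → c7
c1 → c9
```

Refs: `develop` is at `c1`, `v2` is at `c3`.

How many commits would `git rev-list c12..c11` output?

5

Reachable from c11: {c10, c11, c12, c2, c3, c4, c5, c6, c8}.
Reachable from c12: {c10, c12, c6, c8}.
In c11's history but not c12's: {c11, c2, c3, c4, c5} — 5 commits.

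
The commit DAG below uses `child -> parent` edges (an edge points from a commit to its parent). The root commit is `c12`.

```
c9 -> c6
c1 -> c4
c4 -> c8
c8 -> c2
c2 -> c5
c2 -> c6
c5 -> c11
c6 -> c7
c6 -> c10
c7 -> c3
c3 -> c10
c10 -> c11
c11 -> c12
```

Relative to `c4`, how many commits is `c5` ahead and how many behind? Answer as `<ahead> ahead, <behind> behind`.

Reachable from c5: {c11, c12, c5}.
Reachable from c4: {c10, c11, c12, c2, c3, c4, c5, c6, c7, c8}.
Only in c5's history (ahead): {} — 0.
Only in c4's history (behind): {c10, c2, c3, c4, c6, c7, c8} — 7.

0 ahead, 7 behind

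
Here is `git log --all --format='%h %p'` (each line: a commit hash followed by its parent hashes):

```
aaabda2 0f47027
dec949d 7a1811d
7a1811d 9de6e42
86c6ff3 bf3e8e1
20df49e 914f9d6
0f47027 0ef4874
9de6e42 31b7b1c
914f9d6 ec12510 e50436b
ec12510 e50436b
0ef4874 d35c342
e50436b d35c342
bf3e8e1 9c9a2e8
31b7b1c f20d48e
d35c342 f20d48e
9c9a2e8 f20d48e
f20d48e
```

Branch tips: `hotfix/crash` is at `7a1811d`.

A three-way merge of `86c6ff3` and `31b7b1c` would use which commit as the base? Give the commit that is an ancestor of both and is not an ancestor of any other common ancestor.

Ancestors of 86c6ff3: {86c6ff3, 9c9a2e8, bf3e8e1, f20d48e}.
Ancestors of 31b7b1c: {31b7b1c, f20d48e}.
Common ancestors: {f20d48e}.
The only common ancestor is f20d48e, so it is the merge base.

f20d48e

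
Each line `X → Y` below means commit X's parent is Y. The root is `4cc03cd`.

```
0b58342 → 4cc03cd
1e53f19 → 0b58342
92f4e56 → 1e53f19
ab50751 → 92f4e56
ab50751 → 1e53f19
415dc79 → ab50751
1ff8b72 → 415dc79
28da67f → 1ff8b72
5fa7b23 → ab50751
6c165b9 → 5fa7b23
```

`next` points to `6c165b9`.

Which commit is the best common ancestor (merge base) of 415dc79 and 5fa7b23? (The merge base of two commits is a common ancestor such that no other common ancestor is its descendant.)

ab50751

Ancestors of 415dc79: {0b58342, 1e53f19, 415dc79, 4cc03cd, 92f4e56, ab50751}.
Ancestors of 5fa7b23: {0b58342, 1e53f19, 4cc03cd, 5fa7b23, 92f4e56, ab50751}.
Common ancestors: {0b58342, 1e53f19, 4cc03cd, 92f4e56, ab50751}.
Among these, ab50751 is not an ancestor of any other common ancestor — it is the merge base.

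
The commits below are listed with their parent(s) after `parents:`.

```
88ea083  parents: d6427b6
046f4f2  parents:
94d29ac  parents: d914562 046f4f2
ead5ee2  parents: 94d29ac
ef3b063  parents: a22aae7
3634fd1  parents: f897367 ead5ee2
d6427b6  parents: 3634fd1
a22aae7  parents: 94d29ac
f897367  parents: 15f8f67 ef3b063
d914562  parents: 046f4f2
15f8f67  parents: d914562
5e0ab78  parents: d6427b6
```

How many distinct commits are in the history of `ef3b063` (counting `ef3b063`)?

Walking parent pointers from ef3b063: reachable set = {046f4f2, 94d29ac, a22aae7, d914562, ef3b063}.
That is 5 commits.

5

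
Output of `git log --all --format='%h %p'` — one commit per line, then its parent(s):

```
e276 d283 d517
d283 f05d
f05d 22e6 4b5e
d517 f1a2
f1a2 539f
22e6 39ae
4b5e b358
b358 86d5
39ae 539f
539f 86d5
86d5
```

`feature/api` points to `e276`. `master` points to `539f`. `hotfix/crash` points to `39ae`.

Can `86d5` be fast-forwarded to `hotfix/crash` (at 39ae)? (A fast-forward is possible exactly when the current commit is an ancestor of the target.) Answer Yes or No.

A fast-forward from 86d5 to 39ae is possible iff 86d5 is an ancestor of 39ae.
Ancestors of 39ae: {39ae, 539f, 86d5}.
86d5 is among them, so fast-forward is possible.

Yes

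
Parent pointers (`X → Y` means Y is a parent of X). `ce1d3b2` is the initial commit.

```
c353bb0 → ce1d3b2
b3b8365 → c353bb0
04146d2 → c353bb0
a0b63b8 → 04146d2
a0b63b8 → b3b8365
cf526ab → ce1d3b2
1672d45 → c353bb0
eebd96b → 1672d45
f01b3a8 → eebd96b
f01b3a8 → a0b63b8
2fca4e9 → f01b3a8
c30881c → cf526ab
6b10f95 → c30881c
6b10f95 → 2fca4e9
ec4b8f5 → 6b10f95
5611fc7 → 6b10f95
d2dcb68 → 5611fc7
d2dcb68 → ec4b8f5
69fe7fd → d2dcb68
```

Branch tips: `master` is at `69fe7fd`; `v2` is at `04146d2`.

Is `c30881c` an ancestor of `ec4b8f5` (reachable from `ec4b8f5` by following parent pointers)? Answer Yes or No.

Ancestors of ec4b8f5 (commits reachable by following parents): {04146d2, 1672d45, 2fca4e9, 6b10f95, a0b63b8, b3b8365, c30881c, c353bb0, ce1d3b2, cf526ab, ec4b8f5, eebd96b, f01b3a8}.
c30881c is in that set, so it is an ancestor of ec4b8f5.

Yes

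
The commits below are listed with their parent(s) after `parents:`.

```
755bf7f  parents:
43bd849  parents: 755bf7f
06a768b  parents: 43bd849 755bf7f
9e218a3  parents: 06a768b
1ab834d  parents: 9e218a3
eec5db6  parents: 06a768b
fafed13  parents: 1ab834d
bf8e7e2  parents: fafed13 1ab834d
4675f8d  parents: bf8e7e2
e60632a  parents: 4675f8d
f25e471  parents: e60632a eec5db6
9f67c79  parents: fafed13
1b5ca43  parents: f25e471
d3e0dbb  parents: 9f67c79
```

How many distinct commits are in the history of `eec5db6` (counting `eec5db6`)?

4

Walking parent pointers from eec5db6: reachable set = {06a768b, 43bd849, 755bf7f, eec5db6}.
That is 4 commits.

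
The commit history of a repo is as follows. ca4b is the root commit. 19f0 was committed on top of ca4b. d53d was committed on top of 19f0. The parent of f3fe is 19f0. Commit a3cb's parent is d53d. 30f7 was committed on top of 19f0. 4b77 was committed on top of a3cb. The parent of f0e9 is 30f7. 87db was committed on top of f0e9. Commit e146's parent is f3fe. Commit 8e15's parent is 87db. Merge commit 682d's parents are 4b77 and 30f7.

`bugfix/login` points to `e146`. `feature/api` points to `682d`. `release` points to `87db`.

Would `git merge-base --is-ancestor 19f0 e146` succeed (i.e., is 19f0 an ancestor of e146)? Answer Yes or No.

Ancestors of e146 (commits reachable by following parents): {19f0, ca4b, e146, f3fe}.
19f0 is in that set, so it is an ancestor of e146.

Yes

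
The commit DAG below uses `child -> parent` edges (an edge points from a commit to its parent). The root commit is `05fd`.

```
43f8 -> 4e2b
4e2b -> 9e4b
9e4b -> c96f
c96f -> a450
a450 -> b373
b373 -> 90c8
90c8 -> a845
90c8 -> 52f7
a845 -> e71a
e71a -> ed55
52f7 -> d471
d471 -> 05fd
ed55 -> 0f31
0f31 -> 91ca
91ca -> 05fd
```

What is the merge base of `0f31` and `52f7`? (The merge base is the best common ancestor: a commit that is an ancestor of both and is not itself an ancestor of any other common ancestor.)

Ancestors of 0f31: {05fd, 0f31, 91ca}.
Ancestors of 52f7: {05fd, 52f7, d471}.
Common ancestors: {05fd}.
The only common ancestor is 05fd, so it is the merge base.

05fd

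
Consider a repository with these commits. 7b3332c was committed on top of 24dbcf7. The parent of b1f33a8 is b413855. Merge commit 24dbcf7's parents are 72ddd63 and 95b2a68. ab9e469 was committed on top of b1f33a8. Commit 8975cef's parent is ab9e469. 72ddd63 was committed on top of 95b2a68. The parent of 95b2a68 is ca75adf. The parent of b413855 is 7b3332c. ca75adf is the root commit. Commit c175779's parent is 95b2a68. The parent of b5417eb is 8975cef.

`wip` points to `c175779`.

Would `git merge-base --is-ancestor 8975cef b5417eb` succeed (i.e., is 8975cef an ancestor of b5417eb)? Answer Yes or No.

Ancestors of b5417eb (commits reachable by following parents): {24dbcf7, 72ddd63, 7b3332c, 8975cef, 95b2a68, ab9e469, b1f33a8, b413855, b5417eb, ca75adf}.
8975cef is in that set, so it is an ancestor of b5417eb.

Yes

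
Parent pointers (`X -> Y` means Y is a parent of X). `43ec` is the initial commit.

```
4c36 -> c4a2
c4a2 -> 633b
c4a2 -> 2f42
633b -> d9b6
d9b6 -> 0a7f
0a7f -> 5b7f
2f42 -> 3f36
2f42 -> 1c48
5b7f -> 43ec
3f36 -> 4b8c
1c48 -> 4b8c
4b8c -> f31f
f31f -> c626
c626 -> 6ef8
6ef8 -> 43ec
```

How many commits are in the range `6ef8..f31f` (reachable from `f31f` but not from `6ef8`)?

2

Reachable from f31f: {43ec, 6ef8, c626, f31f}.
Reachable from 6ef8: {43ec, 6ef8}.
In f31f's history but not 6ef8's: {c626, f31f} — 2 commits.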